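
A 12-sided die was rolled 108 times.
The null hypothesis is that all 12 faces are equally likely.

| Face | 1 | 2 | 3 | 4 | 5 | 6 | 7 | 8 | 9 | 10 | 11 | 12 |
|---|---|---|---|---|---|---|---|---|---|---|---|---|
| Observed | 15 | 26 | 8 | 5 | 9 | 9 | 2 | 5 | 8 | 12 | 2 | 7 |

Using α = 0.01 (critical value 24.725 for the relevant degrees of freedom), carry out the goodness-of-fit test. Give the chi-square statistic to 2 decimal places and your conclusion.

Expected count for each of the 12 categories: 108/12 = 9.
χ² = (15−9)²/9 + (26−9)²/9 + (8−9)²/9 + (5−9)²/9 + (9−9)²/9 + (9−9)²/9 + (2−9)²/9 + (5−9)²/9 + (8−9)²/9 + (12−9)²/9 + (2−9)²/9 + (7−9)²/9
   = 4.000 + 32.111 + 0.111 + 1.778 + 0.000 + 0.000 + 5.444 + 1.778 + 0.111 + 1.000 + 5.444 + 0.444
Sum = 52.22
df = 11. Since 52.22 > 24.725, we reject H₀.

52.22; reject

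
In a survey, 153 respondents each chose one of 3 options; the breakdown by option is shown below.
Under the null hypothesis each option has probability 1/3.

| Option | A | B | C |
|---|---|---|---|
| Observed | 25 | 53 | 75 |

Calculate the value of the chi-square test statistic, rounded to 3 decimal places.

24.627

Expected count for each of the 3 categories: 153/3 = 51.
cat         O        E   (O−E)²/E
A          25       51    13.2549
B          53       51     0.0784
C          75       51    11.2941
Sum = 24.627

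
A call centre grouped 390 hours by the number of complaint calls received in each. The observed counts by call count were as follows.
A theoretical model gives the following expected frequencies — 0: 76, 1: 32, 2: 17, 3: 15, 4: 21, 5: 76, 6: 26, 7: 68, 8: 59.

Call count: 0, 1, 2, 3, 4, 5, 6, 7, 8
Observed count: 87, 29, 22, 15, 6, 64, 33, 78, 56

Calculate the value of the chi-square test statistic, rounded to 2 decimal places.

19.46

χ² = (87−76)²/76 + (29−32)²/32 + (22−17)²/17 + (15−15)²/15 + (6−21)²/21 + (64−76)²/76 + (33−26)²/26 + (78−68)²/68 + (56−59)²/59
   = 1.592 + 0.281 + 1.471 + 0.000 + 10.714 + 1.895 + 1.885 + 1.471 + 0.153
Sum = 19.46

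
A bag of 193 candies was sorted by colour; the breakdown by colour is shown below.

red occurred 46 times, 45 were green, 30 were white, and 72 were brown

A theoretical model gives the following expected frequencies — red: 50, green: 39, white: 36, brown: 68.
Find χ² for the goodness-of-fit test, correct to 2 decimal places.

2.48

cat         O        E   (O−E)²/E
red        46       50      0.320
green      45       39      0.923
white      30       36      1.000
brown      72       68      0.235
Sum = 2.48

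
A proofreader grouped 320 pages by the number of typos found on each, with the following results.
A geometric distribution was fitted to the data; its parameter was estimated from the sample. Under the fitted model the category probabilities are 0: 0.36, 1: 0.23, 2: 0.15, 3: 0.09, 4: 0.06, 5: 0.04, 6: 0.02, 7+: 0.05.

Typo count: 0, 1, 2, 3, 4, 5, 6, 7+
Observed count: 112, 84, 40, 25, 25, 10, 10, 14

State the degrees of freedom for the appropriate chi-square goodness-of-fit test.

There are k = 8 categories and 1 parameter estimated from the data, so df = 8 − 1 − 1 = 6.

6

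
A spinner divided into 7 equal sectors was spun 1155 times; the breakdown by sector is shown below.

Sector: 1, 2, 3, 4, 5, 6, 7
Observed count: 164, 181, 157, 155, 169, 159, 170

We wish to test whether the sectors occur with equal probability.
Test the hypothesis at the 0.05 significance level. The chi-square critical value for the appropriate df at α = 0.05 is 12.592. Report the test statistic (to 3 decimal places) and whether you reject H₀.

3.018; do not reject

Under H₀ each category has probability 1/7, so each expected count is 1155/7 = 165.
cat         O        E   (O−E)²/E
1         164      165     0.0061
2         181      165     1.5515
3         157      165     0.3879
4         155      165     0.6061
5         169      165     0.0970
6         159      165     0.2182
7         170      165     0.1515
Sum = 3.018
df = 6. Since 3.018 < 12.592, we do not reject H₀.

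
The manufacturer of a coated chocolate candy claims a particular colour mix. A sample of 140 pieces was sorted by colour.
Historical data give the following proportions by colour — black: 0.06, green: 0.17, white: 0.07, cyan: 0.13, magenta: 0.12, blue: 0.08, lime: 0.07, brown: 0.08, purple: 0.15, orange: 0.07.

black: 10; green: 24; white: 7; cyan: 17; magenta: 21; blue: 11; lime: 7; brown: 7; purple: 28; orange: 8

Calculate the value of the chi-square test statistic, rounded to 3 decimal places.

7.278

Expected counts E_i = n·p_i: 140×0.06 = 8.4, 140×0.17 = 23.8, 140×0.07 = 9.8, 140×0.13 = 18.2, 140×0.12 = 16.8, 140×0.08 = 11.2, 140×0.07 = 9.8, 140×0.08 = 11.2, 140×0.15 = 21, 140×0.07 = 9.8.
black: (10 − 8.4)²/8.4 = 2.56/8.4 = 0.3048
green: (24 − 23.8)²/23.8 = 0.04/23.8 = 0.0017
white: (7 − 9.8)²/9.8 = 7.84/9.8 = 0.8000
cyan: (17 − 18.2)²/18.2 = 1.44/18.2 = 0.0791
magenta: (21 − 16.8)²/16.8 = 17.64/16.8 = 1.0500
blue: (11 − 11.2)²/11.2 = 0.04/11.2 = 0.0036
lime: (7 − 9.8)²/9.8 = 7.84/9.8 = 0.8000
brown: (7 − 11.2)²/11.2 = 17.64/11.2 = 1.5750
purple: (28 − 21)²/21 = 49/21 = 2.3333
orange: (8 − 9.8)²/9.8 = 3.24/9.8 = 0.3306
Sum = 7.278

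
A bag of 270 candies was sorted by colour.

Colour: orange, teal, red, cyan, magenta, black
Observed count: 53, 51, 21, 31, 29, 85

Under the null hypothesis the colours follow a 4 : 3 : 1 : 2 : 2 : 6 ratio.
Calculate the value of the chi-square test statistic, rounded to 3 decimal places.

4.361

Ratio total = 18. Expected counts: 270×4/18 = 60, 270×3/18 = 45, 270×1/18 = 15, 270×2/18 = 30, 270×2/18 = 30, 270×6/18 = 90.
χ² = (53−60)²/60 + (51−45)²/45 + (21−15)²/15 + (31−30)²/30 + (29−30)²/30 + (85−90)²/90
   = 0.8167 + 0.8000 + 2.4000 + 0.0333 + 0.0333 + 0.2778
Sum = 4.361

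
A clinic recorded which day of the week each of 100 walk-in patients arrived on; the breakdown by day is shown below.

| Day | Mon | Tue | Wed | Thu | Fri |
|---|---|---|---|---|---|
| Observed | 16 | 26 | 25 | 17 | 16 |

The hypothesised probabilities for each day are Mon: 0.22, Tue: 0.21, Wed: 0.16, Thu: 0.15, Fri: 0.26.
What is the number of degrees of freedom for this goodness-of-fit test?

4

There are k = 5 categories and no parameters were estimated from the data, so df = 5 − 1 = 4.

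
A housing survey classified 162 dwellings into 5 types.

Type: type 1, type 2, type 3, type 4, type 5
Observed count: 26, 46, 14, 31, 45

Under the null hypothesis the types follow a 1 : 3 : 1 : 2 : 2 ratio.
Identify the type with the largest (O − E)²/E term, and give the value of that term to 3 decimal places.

Ratio total = 9. Expected counts: 162×1/9 = 18, 162×3/9 = 54, 162×1/9 = 18, 162×2/9 = 36, 162×2/9 = 36.
type 1: (26 − 18)²/18 = 64/18 = 3.5556
type 2: (46 − 54)²/54 = 64/54 = 1.1852
type 3: (14 − 18)²/18 = 16/18 = 0.8889
type 4: (31 − 36)²/36 = 25/36 = 0.6944
type 5: (45 − 36)²/36 = 81/36 = 2.2500
The largest term is for type 1: 3.556.

type 1, 3.556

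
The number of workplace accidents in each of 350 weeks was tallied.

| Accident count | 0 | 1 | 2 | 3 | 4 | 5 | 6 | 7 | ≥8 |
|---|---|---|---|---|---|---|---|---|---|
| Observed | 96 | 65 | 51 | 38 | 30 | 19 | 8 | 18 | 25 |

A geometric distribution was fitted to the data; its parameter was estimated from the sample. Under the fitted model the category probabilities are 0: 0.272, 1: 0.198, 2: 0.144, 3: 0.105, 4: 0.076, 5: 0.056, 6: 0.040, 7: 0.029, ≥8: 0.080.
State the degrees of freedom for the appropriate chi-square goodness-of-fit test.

7

There are k = 9 categories and 1 parameter estimated from the data, so df = 9 − 1 − 1 = 7.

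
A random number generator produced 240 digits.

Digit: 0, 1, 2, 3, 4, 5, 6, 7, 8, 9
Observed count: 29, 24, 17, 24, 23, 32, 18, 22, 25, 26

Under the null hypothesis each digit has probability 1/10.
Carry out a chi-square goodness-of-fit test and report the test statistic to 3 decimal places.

7.667

Expected count for each of the 10 categories: 240/10 = 24.
cat         O        E   (O−E)²/E
0          29       24     1.0417
1          24       24     0.0000
2          17       24     2.0417
3          24       24     0.0000
4          23       24     0.0417
5          32       24     2.6667
6          18       24     1.5000
7          22       24     0.1667
8          25       24     0.0417
9          26       24     0.1667
Sum = 7.667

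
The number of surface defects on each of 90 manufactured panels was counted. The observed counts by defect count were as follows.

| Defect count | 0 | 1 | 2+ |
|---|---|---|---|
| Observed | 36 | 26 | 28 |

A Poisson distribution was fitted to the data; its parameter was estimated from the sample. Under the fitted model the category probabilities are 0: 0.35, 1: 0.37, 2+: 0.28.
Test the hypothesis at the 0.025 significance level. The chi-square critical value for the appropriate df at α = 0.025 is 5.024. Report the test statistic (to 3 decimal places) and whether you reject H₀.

Expected counts E_i = n·p_i: 90×0.35 = 31.5, 90×0.37 = 33.3, 90×0.28 = 25.2.
0: (36 − 31.5)²/31.5 = 20.25/31.5 = 0.6429
1: (26 − 33.3)²/33.3 = 53.29/33.3 = 1.6003
2+: (28 − 25.2)²/25.2 = 7.84/25.2 = 0.3111
Sum = 2.554
df = 1. Since 2.554 < 5.024, we do not reject H₀.

2.554; do not reject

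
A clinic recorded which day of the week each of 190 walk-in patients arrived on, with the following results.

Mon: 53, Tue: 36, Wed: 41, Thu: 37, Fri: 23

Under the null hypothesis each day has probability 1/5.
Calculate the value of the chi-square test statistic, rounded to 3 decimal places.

Expected count for each of the 5 categories: 190/5 = 38.
cat         O        E   (O−E)²/E
Mon        53       38     5.9211
Tue        36       38     0.1053
Wed        41       38     0.2368
Thu        37       38     0.0263
Fri        23       38     5.9211
Sum = 12.211

12.211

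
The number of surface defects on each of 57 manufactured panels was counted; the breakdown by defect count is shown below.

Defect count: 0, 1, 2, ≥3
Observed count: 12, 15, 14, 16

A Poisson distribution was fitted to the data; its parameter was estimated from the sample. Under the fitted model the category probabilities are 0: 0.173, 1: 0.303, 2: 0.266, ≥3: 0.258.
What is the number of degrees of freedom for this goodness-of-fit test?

2

There are k = 4 categories and 1 parameter estimated from the data, so df = 4 − 1 − 1 = 2.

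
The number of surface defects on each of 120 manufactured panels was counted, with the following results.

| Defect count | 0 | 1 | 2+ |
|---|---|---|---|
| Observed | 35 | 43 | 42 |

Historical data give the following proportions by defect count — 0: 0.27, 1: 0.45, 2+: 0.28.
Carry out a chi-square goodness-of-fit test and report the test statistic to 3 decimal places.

Expected counts E_i = n·p_i: 120×0.27 = 32.4, 120×0.45 = 54, 120×0.28 = 33.6.
χ² = (35−32.4)²/32.4 + (43−54)²/54 + (42−33.6)²/33.6
   = 0.2086 + 2.2407 + 2.1000
Sum = 4.549

4.549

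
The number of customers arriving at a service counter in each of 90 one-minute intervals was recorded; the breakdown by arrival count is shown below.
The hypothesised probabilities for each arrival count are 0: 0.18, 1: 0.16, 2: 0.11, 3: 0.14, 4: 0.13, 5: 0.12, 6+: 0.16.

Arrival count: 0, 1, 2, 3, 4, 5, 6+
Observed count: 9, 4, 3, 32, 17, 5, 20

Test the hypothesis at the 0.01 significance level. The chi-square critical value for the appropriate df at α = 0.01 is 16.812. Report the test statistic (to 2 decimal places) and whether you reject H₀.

53.08; reject

Expected counts E_i = n·p_i: 90×0.18 = 16.2, 90×0.16 = 14.4, 90×0.11 = 9.9, 90×0.14 = 12.6, 90×0.13 = 11.7, 90×0.12 = 10.8, 90×0.16 = 14.4.
cat         O        E   (O−E)²/E
0           9     16.2      3.200
1           4     14.4      7.511
2           3      9.9      4.809
3          32     12.6     29.870
4          17     11.7      2.401
5           5     10.8      3.115
6+         20     14.4      2.178
Sum = 53.08
df = 6. Since 53.08 > 16.812, we reject H₀.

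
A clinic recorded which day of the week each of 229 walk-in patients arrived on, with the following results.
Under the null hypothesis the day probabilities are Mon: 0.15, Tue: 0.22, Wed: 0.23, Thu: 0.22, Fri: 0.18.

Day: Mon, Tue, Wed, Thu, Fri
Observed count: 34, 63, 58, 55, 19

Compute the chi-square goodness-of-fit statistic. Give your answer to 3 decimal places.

Expected counts E_i = n·p_i: 229×0.15 = 34.35, 229×0.22 = 50.38, 229×0.23 = 52.67, 229×0.22 = 50.38, 229×0.18 = 41.22.
χ² = (34−34.35)²/34.35 + (63−50.38)²/50.38 + (58−52.67)²/52.67 + (55−50.38)²/50.38 + (19−41.22)²/41.22
   = 0.0036 + 3.1613 + 0.5394 + 0.4237 + 11.9779
Sum = 16.106

16.106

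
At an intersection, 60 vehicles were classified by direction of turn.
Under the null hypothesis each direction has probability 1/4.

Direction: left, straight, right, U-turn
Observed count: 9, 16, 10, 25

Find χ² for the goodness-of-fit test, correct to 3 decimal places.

Expected count for each of the 4 categories: 60/4 = 15.
χ² = (9−15)²/15 + (16−15)²/15 + (10−15)²/15 + (25−15)²/15
   = 2.4000 + 0.0667 + 1.6667 + 6.6667
Sum = 10.800

10.800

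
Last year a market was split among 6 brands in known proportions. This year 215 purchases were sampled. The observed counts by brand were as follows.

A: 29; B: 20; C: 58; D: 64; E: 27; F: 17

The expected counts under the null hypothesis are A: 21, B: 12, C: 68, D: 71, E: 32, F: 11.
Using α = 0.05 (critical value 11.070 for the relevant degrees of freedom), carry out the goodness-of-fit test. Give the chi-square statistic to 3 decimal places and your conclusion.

14.596; reject

A: (29 − 21)²/21 = 64/21 = 3.0476
B: (20 − 12)²/12 = 64/12 = 5.3333
C: (58 − 68)²/68 = 100/68 = 1.4706
D: (64 − 71)²/71 = 49/71 = 0.6901
E: (27 − 32)²/32 = 25/32 = 0.7813
F: (17 − 11)²/11 = 36/11 = 3.2727
Sum = 14.596
df = 5. Since 14.596 > 11.070, we reject H₀.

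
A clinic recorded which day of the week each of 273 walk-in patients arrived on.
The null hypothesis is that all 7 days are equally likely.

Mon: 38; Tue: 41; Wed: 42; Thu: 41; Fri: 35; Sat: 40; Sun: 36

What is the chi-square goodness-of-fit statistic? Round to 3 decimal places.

Expected count for each of the 7 categories: 273/7 = 39.
cat         O        E   (O−E)²/E
Mon        38       39     0.0256
Tue        41       39     0.1026
Wed        42       39     0.2308
Thu        41       39     0.1026
Fri        35       39     0.4103
Sat        40       39     0.0256
Sun        36       39     0.2308
Sum = 1.128

1.128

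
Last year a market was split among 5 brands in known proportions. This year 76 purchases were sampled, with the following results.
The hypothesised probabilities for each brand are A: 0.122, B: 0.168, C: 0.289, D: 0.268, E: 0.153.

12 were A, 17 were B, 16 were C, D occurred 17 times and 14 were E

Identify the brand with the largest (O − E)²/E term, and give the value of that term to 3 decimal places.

Expected counts E_i = n·p_i: 76×0.122 = 9.272, 76×0.168 = 12.768, 76×0.289 = 21.964, 76×0.268 = 20.368, 76×0.153 = 11.628.
A: (12 − 9.272)²/9.272 = 7.441984/9.272 = 0.8026
B: (17 − 12.768)²/12.768 = 17.909824/12.768 = 1.4027
C: (16 − 21.964)²/21.964 = 35.569296/21.964 = 1.6194
D: (17 − 20.368)²/20.368 = 11.343424/20.368 = 0.5569
E: (14 − 11.628)²/11.628 = 5.626384/11.628 = 0.4839
The largest term is for C: 1.619.

C, 1.619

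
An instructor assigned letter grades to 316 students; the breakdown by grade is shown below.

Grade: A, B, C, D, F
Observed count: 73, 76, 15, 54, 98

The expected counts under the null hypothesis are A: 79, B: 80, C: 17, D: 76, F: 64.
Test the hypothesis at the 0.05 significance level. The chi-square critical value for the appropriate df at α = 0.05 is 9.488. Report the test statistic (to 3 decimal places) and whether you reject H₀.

25.322; reject

A: (73 − 79)²/79 = 36/79 = 0.4557
B: (76 − 80)²/80 = 16/80 = 0.2000
C: (15 − 17)²/17 = 4/17 = 0.2353
D: (54 − 76)²/76 = 484/76 = 6.3684
F: (98 − 64)²/64 = 1156/64 = 18.0625
Sum = 25.322
df = 4. Since 25.322 > 9.488, we reject H₀.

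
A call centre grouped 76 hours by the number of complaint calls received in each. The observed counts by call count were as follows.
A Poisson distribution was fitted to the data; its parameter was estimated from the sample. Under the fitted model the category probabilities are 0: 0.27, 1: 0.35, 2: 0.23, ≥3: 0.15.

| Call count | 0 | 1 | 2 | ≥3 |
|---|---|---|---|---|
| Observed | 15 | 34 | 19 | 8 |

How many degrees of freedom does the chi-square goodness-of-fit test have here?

There are k = 4 categories and 1 parameter estimated from the data, so df = 4 − 1 − 1 = 2.

2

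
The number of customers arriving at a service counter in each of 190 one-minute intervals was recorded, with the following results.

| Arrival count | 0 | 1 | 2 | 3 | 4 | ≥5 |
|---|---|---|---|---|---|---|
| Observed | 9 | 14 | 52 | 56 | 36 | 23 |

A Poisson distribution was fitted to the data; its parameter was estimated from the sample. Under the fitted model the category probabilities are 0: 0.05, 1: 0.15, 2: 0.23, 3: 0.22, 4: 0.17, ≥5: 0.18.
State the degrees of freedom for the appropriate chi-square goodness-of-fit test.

There are k = 6 categories and 1 parameter estimated from the data, so df = 6 − 1 − 1 = 4.

4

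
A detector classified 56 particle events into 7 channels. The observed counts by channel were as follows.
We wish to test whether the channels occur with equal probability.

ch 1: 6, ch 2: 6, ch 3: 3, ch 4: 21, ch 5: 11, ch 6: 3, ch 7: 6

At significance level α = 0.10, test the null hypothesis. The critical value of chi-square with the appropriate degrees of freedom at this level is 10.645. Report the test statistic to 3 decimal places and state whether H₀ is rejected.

30.000; reject

Under H₀ each category has probability 1/7, so each expected count is 56/7 = 8.
χ² = (6−8)²/8 + (6−8)²/8 + (3−8)²/8 + (21−8)²/8 + (11−8)²/8 + (3−8)²/8 + (6−8)²/8
   = 0.5000 + 0.5000 + 3.1250 + 21.1250 + 1.1250 + 3.1250 + 0.5000
Sum = 30.000
df = 6. Since 30.000 > 10.645, we reject H₀.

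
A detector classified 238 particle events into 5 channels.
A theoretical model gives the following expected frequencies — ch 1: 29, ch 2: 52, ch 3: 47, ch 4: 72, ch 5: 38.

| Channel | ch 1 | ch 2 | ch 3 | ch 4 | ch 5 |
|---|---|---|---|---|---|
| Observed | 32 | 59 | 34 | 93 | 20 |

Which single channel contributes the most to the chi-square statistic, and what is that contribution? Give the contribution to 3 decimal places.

ch 5, 8.526

χ² = (32−29)²/29 + (59−52)²/52 + (34−47)²/47 + (93−72)²/72 + (20−38)²/38
   = 0.3103 + 0.9423 + 3.5957 + 6.1250 + 8.5263
The largest term is for ch 5: 8.526.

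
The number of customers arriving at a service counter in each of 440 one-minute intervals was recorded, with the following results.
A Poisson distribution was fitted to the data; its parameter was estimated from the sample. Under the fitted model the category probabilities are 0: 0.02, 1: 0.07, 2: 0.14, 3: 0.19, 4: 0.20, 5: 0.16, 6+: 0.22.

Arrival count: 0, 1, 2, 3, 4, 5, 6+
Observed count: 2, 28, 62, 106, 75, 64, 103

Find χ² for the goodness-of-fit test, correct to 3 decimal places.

14.413

Expected counts E_i = n·p_i: 440×0.02 = 8.8, 440×0.07 = 30.8, 440×0.14 = 61.6, 440×0.19 = 83.6, 440×0.20 = 88, 440×0.16 = 70.4, 440×0.22 = 96.8.
χ² = (2−8.8)²/8.8 + (28−30.8)²/30.8 + (62−61.6)²/61.6 + (106−83.6)²/83.6 + (75−88)²/88 + (64−70.4)²/70.4 + (103−96.8)²/96.8
   = 5.2545 + 0.2545 + 0.0026 + 6.0019 + 1.9205 + 0.5818 + 0.3971
Sum = 14.413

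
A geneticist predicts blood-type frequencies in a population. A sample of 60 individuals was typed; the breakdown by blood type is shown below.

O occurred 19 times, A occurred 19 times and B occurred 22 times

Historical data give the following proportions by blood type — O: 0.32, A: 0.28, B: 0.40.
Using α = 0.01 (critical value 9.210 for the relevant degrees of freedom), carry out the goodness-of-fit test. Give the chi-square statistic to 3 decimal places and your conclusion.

Expected counts E_i = n·p_i: 60×0.32 = 19.2, 60×0.28 = 16.8, 60×0.40 = 24.
χ² = (19−19.2)²/19.2 + (19−16.8)²/16.8 + (22−24)²/24
   = 0.0021 + 0.2881 + 0.1667
Sum = 0.457
df = 2. Since 0.457 < 9.210, we do not reject H₀.

0.457; do not reject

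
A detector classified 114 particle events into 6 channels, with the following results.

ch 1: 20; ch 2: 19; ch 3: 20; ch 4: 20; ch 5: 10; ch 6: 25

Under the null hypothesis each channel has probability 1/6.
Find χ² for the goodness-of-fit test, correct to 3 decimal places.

Expected count for each of the 6 categories: 114/6 = 19.
χ² = (20−19)²/19 + (19−19)²/19 + (20−19)²/19 + (20−19)²/19 + (10−19)²/19 + (25−19)²/19
   = 0.0526 + 0.0000 + 0.0526 + 0.0526 + 4.2632 + 1.8947
Sum = 6.316

6.316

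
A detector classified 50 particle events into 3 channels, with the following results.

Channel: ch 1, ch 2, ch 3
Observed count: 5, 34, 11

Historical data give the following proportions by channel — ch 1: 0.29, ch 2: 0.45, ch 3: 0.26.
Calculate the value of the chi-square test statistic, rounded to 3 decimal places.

Expected counts E_i = n·p_i: 50×0.29 = 14.5, 50×0.45 = 22.5, 50×0.26 = 13.
cat         O        E   (O−E)²/E
ch 1        5     14.5     6.2241
ch 2       34     22.5     5.8778
ch 3       11       13     0.3077
Sum = 12.410

12.410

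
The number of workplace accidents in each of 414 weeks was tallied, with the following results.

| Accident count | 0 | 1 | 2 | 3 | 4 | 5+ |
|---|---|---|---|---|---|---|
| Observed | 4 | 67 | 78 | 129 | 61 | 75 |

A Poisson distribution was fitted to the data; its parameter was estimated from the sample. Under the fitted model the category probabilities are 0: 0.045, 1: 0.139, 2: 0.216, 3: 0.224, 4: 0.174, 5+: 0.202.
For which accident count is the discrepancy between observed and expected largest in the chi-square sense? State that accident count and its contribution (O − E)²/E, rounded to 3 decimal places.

Expected counts E_i = n·p_i: 414×0.045 = 18.63, 414×0.139 = 57.546, 414×0.216 = 89.424, 414×0.224 = 92.736, 414×0.174 = 72.036, 414×0.202 = 83.628.
0: (4 − 18.63)²/18.63 = 214.0369/18.63 = 11.4888
1: (67 − 57.546)²/57.546 = 89.378116/57.546 = 1.5532
2: (78 − 89.424)²/89.424 = 130.507776/89.424 = 1.4594
3: (129 − 92.736)²/92.736 = 1315.077696/92.736 = 14.1809
4: (61 − 72.036)²/72.036 = 121.793296/72.036 = 1.6907
5+: (75 − 83.628)²/83.628 = 74.442384/83.628 = 0.8902
The largest term is for 3: 14.181.

3, 14.181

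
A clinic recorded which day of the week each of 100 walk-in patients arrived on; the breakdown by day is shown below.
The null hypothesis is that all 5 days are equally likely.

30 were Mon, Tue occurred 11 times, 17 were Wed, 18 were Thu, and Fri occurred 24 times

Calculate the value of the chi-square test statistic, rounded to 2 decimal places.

Expected count for each of the 5 categories: 100/5 = 20.
cat         O        E   (O−E)²/E
Mon        30       20      5.000
Tue        11       20      4.050
Wed        17       20      0.450
Thu        18       20      0.200
Fri        24       20      0.800
Sum = 10.50

10.50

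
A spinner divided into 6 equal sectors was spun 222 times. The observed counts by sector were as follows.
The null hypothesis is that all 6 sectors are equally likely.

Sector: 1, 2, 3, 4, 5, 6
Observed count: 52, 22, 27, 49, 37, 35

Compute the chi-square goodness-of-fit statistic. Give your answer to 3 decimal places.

18.865

Under H₀ each category has probability 1/6, so each expected count is 222/6 = 37.
1: (52 − 37)²/37 = 225/37 = 6.0811
2: (22 − 37)²/37 = 225/37 = 6.0811
3: (27 − 37)²/37 = 100/37 = 2.7027
4: (49 − 37)²/37 = 144/37 = 3.8919
5: (37 − 37)²/37 = 0/37 = 0.0000
6: (35 − 37)²/37 = 4/37 = 0.1081
Sum = 18.865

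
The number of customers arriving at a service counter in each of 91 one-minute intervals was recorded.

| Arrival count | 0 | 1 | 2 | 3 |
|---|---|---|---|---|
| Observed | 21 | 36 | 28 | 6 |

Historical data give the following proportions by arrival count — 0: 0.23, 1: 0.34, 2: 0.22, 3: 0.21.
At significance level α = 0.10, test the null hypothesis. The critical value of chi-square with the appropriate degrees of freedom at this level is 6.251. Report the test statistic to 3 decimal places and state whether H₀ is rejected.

13.002; reject

Expected counts E_i = n·p_i: 91×0.23 = 20.93, 91×0.34 = 30.94, 91×0.22 = 20.02, 91×0.21 = 19.11.
0: (21 − 20.93)²/20.93 = 0.0049/20.93 = 0.0002
1: (36 − 30.94)²/30.94 = 25.6036/30.94 = 0.8275
2: (28 − 20.02)²/20.02 = 63.6804/20.02 = 3.1808
3: (6 − 19.11)²/19.11 = 171.8721/19.11 = 8.9938
Sum = 13.002
df = 3. Since 13.002 > 6.251, we reject H₀.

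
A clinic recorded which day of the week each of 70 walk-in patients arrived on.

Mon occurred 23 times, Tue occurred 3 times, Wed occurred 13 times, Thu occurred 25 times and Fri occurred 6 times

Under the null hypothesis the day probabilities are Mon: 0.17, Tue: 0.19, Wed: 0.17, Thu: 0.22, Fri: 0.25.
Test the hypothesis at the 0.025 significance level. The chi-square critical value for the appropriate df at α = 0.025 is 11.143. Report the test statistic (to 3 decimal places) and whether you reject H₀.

31.974; reject

Expected counts E_i = n·p_i: 70×0.17 = 11.9, 70×0.19 = 13.3, 70×0.17 = 11.9, 70×0.22 = 15.4, 70×0.25 = 17.5.
cat         O        E   (O−E)²/E
Mon        23     11.9    10.3538
Tue         3     13.3     7.9767
Wed        13     11.9     0.1017
Thu        25     15.4     5.9844
Fri         6     17.5     7.5571
Sum = 31.974
df = 4. Since 31.974 > 11.143, we reject H₀.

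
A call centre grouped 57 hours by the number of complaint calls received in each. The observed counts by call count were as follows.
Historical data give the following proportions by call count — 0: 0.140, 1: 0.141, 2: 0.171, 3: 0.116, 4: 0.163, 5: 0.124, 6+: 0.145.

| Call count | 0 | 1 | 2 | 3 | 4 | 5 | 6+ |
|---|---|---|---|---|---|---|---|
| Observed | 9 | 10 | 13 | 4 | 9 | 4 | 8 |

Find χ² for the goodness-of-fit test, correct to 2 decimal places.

Expected counts E_i = n·p_i: 57×0.140 = 7.98, 57×0.141 = 8.037, 57×0.171 = 9.747, 57×0.116 = 6.612, 57×0.163 = 9.291, 57×0.124 = 7.068, 57×0.145 = 8.265.
χ² = (9−7.98)²/7.98 + (10−8.037)²/8.037 + (13−9.747)²/9.747 + (4−6.612)²/6.612 + (9−9.291)²/9.291 + (4−7.068)²/7.068 + (8−8.265)²/8.265
   = 0.130 + 0.479 + 1.086 + 1.032 + 0.009 + 1.332 + 0.008
Sum = 4.08

4.08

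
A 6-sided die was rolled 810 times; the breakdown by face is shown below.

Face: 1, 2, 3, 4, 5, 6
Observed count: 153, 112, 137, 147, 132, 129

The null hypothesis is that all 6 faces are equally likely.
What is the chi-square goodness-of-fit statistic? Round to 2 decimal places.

Expected count for each of the 6 categories: 810/6 = 135.
cat         O        E   (O−E)²/E
1         153      135      2.400
2         112      135      3.919
3         137      135      0.030
4         147      135      1.067
5         132      135      0.067
6         129      135      0.267
Sum = 7.75

7.75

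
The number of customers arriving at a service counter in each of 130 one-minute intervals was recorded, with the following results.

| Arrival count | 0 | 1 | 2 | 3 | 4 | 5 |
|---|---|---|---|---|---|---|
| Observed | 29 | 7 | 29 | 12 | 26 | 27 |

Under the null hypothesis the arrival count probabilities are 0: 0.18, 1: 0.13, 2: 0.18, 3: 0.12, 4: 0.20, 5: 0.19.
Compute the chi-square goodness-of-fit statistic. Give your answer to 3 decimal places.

Expected counts E_i = n·p_i: 130×0.18 = 23.4, 130×0.13 = 16.9, 130×0.18 = 23.4, 130×0.12 = 15.6, 130×0.20 = 26, 130×0.19 = 24.7.
cat         O        E   (O−E)²/E
0          29     23.4     1.3402
1           7     16.9     5.7994
2          29     23.4     1.3402
3          12     15.6     0.8308
4          26       26     0.0000
5          27     24.7     0.2142
Sum = 9.525

9.525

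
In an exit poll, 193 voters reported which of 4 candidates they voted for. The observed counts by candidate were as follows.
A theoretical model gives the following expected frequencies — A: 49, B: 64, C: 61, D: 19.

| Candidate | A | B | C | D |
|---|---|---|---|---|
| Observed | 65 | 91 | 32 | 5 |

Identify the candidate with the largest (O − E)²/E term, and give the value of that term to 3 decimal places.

cat         O        E   (O−E)²/E
A          65       49     5.2245
B          91       64    11.3906
C          32       61    13.7869
D           5       19    10.3158
The largest term is for C: 13.787.

C, 13.787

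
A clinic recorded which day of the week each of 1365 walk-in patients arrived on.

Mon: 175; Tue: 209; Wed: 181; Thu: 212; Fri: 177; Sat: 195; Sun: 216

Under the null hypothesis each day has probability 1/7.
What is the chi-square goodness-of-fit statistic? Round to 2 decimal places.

9.47

Under H₀ each category has probability 1/7, so each expected count is 1365/7 = 195.
cat         O        E   (O−E)²/E
Mon       175      195      2.051
Tue       209      195      1.005
Wed       181      195      1.005
Thu       212      195      1.482
Fri       177      195      1.662
Sat       195      195      0.000
Sun       216      195      2.262
Sum = 9.47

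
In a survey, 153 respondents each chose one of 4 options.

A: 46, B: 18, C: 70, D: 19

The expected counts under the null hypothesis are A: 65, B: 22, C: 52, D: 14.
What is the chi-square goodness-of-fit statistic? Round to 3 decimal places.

cat         O        E   (O−E)²/E
A          46       65     5.5538
B          18       22     0.7273
C          70       52     6.2308
D          19       14     1.7857
Sum = 14.298

14.298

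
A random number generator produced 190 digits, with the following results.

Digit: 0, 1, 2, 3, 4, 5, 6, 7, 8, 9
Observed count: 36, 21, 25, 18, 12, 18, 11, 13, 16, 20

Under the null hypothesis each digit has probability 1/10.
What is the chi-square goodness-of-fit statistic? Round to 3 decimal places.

Under H₀ each category has probability 1/10, so each expected count is 190/10 = 19.
χ² = (36−19)²/19 + (21−19)²/19 + (25−19)²/19 + (18−19)²/19 + (12−19)²/19 + (18−19)²/19 + (11−19)²/19 + (13−19)²/19 + (16−19)²/19 + (20−19)²/19
   = 15.2105 + 0.2105 + 1.8947 + 0.0526 + 2.5789 + 0.0526 + 3.3684 + 1.8947 + 0.4737 + 0.0526
Sum = 25.789

25.789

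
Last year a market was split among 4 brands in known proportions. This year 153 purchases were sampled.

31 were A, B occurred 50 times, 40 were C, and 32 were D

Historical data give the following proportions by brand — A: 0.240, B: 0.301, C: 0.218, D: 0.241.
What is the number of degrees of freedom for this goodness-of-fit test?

3

There are k = 4 categories and no parameters were estimated from the data, so df = 4 − 1 = 3.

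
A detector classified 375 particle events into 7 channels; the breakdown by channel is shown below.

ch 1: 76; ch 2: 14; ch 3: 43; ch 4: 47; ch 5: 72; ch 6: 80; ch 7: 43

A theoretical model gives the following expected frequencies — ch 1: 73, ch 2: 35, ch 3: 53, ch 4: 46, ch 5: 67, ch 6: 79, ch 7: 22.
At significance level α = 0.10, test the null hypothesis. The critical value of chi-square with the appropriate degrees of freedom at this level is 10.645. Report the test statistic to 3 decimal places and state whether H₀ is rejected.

35.063; reject

χ² = (76−73)²/73 + (14−35)²/35 + (43−53)²/53 + (47−46)²/46 + (72−67)²/67 + (80−79)²/79 + (43−22)²/22
   = 0.1233 + 12.6000 + 1.8868 + 0.0217 + 0.3731 + 0.0127 + 20.0455
Sum = 35.063
df = 6. Since 35.063 > 10.645, we reject H₀.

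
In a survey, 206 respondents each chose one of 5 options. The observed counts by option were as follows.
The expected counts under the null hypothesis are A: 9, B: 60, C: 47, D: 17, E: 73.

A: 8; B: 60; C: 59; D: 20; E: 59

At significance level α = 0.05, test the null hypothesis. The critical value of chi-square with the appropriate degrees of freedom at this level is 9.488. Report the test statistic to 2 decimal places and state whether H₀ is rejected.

cat         O        E   (O−E)²/E
A           8        9      0.111
B          60       60      0.000
C          59       47      3.064
D          20       17      0.529
E          59       73      2.685
Sum = 6.39
df = 4. Since 6.39 < 9.488, we do not reject H₀.

6.39; do not reject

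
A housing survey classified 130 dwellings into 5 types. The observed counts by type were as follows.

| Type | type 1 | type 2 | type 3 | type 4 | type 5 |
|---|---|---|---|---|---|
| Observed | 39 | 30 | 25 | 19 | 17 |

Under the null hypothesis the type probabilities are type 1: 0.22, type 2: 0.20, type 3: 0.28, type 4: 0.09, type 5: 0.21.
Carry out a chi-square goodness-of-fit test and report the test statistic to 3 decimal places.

16.408

Expected counts E_i = n·p_i: 130×0.22 = 28.6, 130×0.20 = 26, 130×0.28 = 36.4, 130×0.09 = 11.7, 130×0.21 = 27.3.
χ² = (39−28.6)²/28.6 + (30−26)²/26 + (25−36.4)²/36.4 + (19−11.7)²/11.7 + (17−27.3)²/27.3
   = 3.7818 + 0.6154 + 3.5703 + 4.5547 + 3.8861
Sum = 16.408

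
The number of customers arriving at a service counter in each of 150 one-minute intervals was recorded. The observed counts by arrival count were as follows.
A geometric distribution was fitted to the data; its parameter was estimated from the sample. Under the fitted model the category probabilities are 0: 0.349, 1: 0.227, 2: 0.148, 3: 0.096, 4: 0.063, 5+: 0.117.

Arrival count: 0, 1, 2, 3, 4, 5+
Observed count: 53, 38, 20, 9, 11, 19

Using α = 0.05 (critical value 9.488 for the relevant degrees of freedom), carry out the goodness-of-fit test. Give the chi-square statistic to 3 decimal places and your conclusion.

Expected counts E_i = n·p_i: 150×0.349 = 52.35, 150×0.227 = 34.05, 150×0.148 = 22.2, 150×0.096 = 14.4, 150×0.063 = 9.45, 150×0.117 = 17.55.
χ² = (53−52.35)²/52.35 + (38−34.05)²/34.05 + (20−22.2)²/22.2 + (9−14.4)²/14.4 + (11−9.45)²/9.45 + (19−17.55)²/17.55
   = 0.0081 + 0.4582 + 0.2180 + 2.0250 + 0.2542 + 0.1198
Sum = 3.083
df = 4. Since 3.083 < 9.488, we do not reject H₀.

3.083; do not reject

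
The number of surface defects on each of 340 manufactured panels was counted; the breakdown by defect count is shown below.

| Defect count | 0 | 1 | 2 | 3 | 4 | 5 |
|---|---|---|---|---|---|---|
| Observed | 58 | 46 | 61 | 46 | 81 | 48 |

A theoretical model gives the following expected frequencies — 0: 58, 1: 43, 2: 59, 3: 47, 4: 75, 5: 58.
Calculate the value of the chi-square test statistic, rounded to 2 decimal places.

cat         O        E   (O−E)²/E
0          58       58      0.000
1          46       43      0.209
2          61       59      0.068
3          46       47      0.021
4          81       75      0.480
5          48       58      1.724
Sum = 2.50

2.50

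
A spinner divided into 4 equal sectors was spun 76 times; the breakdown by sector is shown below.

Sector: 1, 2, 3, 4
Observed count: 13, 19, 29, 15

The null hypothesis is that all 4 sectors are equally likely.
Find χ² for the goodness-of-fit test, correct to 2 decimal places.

Under H₀ each category has probability 1/4, so each expected count is 76/4 = 19.
χ² = (13−19)²/19 + (19−19)²/19 + (29−19)²/19 + (15−19)²/19
   = 1.895 + 0.000 + 5.263 + 0.842
Sum = 8.00

8.00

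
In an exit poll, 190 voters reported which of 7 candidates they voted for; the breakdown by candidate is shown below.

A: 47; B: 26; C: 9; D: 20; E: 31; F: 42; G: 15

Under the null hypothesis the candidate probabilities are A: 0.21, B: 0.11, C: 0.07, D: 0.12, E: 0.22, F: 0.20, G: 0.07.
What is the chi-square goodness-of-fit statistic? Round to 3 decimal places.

Expected counts E_i = n·p_i: 190×0.21 = 39.9, 190×0.11 = 20.9, 190×0.07 = 13.3, 190×0.12 = 22.8, 190×0.22 = 41.8, 190×0.20 = 38, 190×0.07 = 13.3.
χ² = (47−39.9)²/39.9 + (26−20.9)²/20.9 + (9−13.3)²/13.3 + (20−22.8)²/22.8 + (31−41.8)²/41.8 + (42−38)²/38 + (15−13.3)²/13.3
   = 1.2634 + 1.2445 + 1.3902 + 0.3439 + 2.7904 + 0.4211 + 0.2173
Sum = 7.671

7.671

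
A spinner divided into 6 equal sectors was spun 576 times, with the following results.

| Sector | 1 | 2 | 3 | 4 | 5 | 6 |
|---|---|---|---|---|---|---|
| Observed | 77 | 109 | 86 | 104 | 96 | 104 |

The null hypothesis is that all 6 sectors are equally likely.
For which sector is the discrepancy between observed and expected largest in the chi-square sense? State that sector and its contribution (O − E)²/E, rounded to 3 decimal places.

Under H₀ each category has probability 1/6, so each expected count is 576/6 = 96.
χ² = (77−96)²/96 + (109−96)²/96 + (86−96)²/96 + (104−96)²/96 + (96−96)²/96 + (104−96)²/96
   = 3.7604 + 1.7604 + 1.0417 + 0.6667 + 0.0000 + 0.6667
The largest term is for 1: 3.760.

1, 3.760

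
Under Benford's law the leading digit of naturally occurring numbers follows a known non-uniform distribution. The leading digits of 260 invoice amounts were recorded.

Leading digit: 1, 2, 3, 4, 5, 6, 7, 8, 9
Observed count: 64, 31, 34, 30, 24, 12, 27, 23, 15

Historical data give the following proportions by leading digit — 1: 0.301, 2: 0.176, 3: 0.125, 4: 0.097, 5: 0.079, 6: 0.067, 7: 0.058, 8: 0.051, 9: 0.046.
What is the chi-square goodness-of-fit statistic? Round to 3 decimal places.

27.953

Expected counts E_i = n·p_i: 260×0.301 = 78.26, 260×0.176 = 45.76, 260×0.125 = 32.5, 260×0.097 = 25.22, 260×0.079 = 20.54, 260×0.067 = 17.42, 260×0.058 = 15.08, 260×0.051 = 13.26, 260×0.046 = 11.96.
1: (64 − 78.26)²/78.26 = 203.3476/78.26 = 2.5984
2: (31 − 45.76)²/45.76 = 217.8576/45.76 = 4.7609
3: (34 − 32.5)²/32.5 = 2.25/32.5 = 0.0692
4: (30 − 25.22)²/25.22 = 22.8484/25.22 = 0.9060
5: (24 − 20.54)²/20.54 = 11.9716/20.54 = 0.5828
6: (12 − 17.42)²/17.42 = 29.3764/17.42 = 1.6864
7: (27 − 15.08)²/15.08 = 142.0864/15.08 = 9.4222
8: (23 − 13.26)²/13.26 = 94.8676/13.26 = 7.1544
9: (15 − 11.96)²/11.96 = 9.2416/11.96 = 0.7727
Sum = 27.953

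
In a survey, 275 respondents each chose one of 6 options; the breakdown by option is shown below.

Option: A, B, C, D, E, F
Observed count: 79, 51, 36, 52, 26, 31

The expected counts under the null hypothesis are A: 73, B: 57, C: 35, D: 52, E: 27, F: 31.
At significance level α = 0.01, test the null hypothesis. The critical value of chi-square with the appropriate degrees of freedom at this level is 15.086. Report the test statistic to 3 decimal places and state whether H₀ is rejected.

1.190; do not reject

cat         O        E   (O−E)²/E
A          79       73     0.4932
B          51       57     0.6316
C          36       35     0.0286
D          52       52     0.0000
E          26       27     0.0370
F          31       31     0.0000
Sum = 1.190
df = 5. Since 1.190 < 15.086, we do not reject H₀.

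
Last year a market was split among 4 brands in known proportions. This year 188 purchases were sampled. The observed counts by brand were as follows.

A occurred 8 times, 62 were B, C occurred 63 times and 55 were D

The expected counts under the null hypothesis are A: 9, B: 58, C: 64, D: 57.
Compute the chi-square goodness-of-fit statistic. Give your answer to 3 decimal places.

0.473

cat         O        E   (O−E)²/E
A           8        9     0.1111
B          62       58     0.2759
C          63       64     0.0156
D          55       57     0.0702
Sum = 0.473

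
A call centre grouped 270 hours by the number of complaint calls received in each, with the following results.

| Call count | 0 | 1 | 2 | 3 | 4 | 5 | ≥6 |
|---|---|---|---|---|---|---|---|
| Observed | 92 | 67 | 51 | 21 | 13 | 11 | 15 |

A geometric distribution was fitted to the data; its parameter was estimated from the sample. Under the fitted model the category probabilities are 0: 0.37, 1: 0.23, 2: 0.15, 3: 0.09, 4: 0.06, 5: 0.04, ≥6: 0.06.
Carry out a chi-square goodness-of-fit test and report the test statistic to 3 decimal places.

Expected counts E_i = n·p_i: 270×0.37 = 99.9, 270×0.23 = 62.1, 270×0.15 = 40.5, 270×0.09 = 24.3, 270×0.06 = 16.2, 270×0.04 = 10.8, 270×0.06 = 16.2.
cat         O        E   (O−E)²/E
0          92     99.9     0.6247
1          67     62.1     0.3866
2          51     40.5     2.7222
3          21     24.3     0.4481
4          13     16.2     0.6321
5          11     10.8     0.0037
≥6         15     16.2     0.0889
Sum = 4.906

4.906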